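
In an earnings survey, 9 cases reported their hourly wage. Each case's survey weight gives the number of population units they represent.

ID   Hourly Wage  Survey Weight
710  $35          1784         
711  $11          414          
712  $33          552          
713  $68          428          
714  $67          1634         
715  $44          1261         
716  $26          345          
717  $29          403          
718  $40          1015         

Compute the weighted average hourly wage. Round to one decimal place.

Weighted sum = 35×1784 + 11×414 + 33×552 + 68×428 + 67×1634 + 44×1261 + 26×345 + 29×403 + 40×1015
  = 340533
Sum of weights = 7836
Weighted mean = 340533 / 7836 = 43.457504

43.5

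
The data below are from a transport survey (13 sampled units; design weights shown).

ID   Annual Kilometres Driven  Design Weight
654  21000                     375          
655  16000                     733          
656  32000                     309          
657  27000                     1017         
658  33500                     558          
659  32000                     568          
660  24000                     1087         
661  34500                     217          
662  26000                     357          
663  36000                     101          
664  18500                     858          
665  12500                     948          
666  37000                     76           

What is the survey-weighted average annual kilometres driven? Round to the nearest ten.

Weighted sum = 170846500
Sum of weights = 7204
Weighted mean = 170846500 / 7204 = 23715.505

23720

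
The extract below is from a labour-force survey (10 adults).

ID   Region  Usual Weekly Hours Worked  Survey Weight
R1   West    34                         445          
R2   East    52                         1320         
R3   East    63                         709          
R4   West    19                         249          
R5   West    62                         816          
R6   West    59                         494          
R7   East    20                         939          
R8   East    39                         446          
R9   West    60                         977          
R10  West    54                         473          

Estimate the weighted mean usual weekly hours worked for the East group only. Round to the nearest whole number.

East rows: R2, R3, R7, R8
Weighted sum = 52×1320 + 63×709 + 20×939 + 39×446
  = 68640 + 44667 + 18780 + 17394 = 149481
Sum of weights = 1320 + 709 + 939 + 446 = 3414
Weighted mean = 149481 / 3414 = 43.78471

44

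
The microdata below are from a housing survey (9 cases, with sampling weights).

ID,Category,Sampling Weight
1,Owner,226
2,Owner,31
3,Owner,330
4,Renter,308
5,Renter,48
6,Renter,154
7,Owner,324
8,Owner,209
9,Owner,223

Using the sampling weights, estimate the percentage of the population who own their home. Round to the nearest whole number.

Sum of weights for 'Owner' = 226 + 31 + 330 + 324 + 209 + 223 = 1343
Total weight = 226 + 31 + 330 + 308 + 48 + 154 + 324 + 209 + 223 = 1853
Weighted proportion = 1343 / 1853 = 0.72477064 → 72.477064%

72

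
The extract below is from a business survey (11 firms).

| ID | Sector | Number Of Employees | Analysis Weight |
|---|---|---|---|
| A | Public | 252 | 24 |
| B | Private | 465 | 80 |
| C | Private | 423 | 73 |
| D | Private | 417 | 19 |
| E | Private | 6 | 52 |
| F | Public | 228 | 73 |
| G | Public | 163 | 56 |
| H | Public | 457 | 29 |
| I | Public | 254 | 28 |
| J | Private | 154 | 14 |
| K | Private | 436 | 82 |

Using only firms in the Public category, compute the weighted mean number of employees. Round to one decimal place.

248.5

Public rows: A, F, G, H, I
Weighted sum = 252×24 + 228×73 + 163×56 + 457×29 + 254×28
  = 6048 + 16644 + 9128 + 13253 + 7112 = 52185
Sum of weights = 24 + 73 + 56 + 29 + 28 = 210
Weighted mean = 52185 / 210 = 248.5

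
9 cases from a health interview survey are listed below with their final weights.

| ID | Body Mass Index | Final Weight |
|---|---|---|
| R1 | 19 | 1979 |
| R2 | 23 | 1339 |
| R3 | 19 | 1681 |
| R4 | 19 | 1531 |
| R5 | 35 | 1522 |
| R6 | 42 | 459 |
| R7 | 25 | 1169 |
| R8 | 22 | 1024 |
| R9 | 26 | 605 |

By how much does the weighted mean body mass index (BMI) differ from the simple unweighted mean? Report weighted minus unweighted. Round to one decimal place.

Unweighted sum = 19 + 23 + 19 + 19 + 35 + 42 + 25 + 22 + 26 = 230
Unweighted mean = 230 / 9 = 25.555556
Weighted sum = 19×1979 + 23×1339 + 19×1681 + 19×1531 + 35×1522 + 42×459 + 25×1169 + 22×1024 + 26×605
  = 269457
Sum of weights = 1979 + 1339 + 1681 + 1531 + 1522 + 459 + 1169 + 1024 + 605 = 11309
Weighted mean = 269457 / 11309 = 23.826775
Difference (weighted minus unweighted) = -1.7287804

-1.7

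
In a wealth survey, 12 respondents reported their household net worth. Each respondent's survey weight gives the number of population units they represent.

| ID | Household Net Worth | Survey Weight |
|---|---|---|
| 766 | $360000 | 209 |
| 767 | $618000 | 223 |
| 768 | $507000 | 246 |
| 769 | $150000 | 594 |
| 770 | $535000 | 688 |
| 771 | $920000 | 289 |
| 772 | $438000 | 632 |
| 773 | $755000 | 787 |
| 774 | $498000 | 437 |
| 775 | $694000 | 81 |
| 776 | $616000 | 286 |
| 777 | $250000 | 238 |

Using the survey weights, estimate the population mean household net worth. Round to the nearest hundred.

Weighted sum = 360000×209 + 618000×223 + 507000×246 + 150000×594 + 535000×688 + 920000×289 + 438000×632 + 755000×787 + 498000×437 + 694000×81 + 616000×286 + 250000×238
  = 2441353000
Sum of weights = 209 + 223 + 246 + 594 + 688 + 289 + 632 + 787 + 437 + 81 + 286 + 238 = 4710
Weighted mean = 2441353000 / 4710 = 518333.97

518300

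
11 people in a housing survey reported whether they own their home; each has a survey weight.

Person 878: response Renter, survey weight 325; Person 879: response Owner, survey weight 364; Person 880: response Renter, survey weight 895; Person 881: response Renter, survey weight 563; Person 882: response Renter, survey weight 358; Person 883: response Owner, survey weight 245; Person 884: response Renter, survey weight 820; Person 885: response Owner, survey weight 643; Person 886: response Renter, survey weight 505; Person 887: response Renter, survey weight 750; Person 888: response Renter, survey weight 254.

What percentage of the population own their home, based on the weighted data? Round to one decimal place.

21.9

Sum of weights for 'Owner' = 364 + 245 + 643 = 1252
Total weight = 5722
Weighted proportion = 1252 / 5722 = 0.21880461 → 21.880461%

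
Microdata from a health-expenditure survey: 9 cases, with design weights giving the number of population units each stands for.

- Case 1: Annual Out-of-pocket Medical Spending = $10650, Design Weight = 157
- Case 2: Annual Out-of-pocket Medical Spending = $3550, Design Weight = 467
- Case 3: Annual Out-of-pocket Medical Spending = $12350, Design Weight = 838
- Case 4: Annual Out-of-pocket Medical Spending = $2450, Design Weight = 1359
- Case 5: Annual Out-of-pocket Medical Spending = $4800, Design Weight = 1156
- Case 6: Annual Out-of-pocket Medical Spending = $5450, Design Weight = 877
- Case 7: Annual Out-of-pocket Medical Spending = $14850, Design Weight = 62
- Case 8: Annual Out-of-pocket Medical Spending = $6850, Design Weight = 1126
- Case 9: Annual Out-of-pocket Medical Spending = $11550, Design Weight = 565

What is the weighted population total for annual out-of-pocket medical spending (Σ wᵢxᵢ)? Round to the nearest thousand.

42497000

Weighted total = 10650×157 + 3550×467 + 12350×838 + 2450×1359 + 4800×1156 + 5450×877 + 14850×62 + 6850×1126 + 11550×565
  = 42496750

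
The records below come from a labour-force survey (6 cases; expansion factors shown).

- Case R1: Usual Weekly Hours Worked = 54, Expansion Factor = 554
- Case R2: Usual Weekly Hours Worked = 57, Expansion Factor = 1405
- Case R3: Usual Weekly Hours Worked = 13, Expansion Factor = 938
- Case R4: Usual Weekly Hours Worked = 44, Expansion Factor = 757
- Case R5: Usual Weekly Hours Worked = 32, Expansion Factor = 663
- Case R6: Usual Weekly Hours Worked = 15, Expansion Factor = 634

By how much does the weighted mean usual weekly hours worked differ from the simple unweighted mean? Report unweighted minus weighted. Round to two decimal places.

Unweighted sum = 54 + 57 + 13 + 44 + 32 + 15 = 215
Unweighted mean = 215 / 6 = 35.833333
Weighted sum = 54×554 + 57×1405 + 13×938 + 44×757 + 32×663 + 15×634
  = 29916 + 80085 + 12194 + 33308 + 21216 + 9510 = 186229
Sum of weights = 554 + 1405 + 938 + 757 + 663 + 634 = 4951
Weighted mean = 186229 / 4951 = 37.614421
Difference (unweighted minus weighted) = -1.781088

-1.78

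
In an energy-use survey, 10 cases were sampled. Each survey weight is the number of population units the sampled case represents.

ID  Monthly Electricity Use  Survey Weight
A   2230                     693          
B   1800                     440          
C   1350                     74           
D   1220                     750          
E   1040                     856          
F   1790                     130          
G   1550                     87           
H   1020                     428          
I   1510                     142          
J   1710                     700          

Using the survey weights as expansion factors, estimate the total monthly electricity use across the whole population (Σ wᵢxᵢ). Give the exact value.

6458060

Weighted total = 2230×693 + 1800×440 + 1350×74 + 1220×750 + 1040×856 + 1790×130 + 1550×87 + 1020×428 + 1510×142 + 1710×700
  = 6458060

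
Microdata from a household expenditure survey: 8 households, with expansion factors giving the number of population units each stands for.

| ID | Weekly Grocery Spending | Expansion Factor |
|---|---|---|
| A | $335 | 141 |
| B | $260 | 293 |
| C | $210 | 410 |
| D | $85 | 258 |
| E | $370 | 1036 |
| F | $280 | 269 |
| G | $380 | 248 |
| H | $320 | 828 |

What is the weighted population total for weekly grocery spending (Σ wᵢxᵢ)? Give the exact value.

1049285

Weighted total = 335×141 + 260×293 + 210×410 + 85×258 + 370×1036 + 280×269 + 380×248 + 320×828
  = 47235 + 76180 + 86100 + 21930 + 383320 + 75320 + 94240 + 264960 = 1049285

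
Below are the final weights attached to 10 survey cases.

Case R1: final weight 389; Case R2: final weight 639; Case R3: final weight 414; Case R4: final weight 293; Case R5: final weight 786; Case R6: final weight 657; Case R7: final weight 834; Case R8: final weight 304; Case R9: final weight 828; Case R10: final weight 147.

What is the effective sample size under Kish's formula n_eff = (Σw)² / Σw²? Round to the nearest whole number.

8

Σ wᵢ = 389 + 639 + 414 + 293 + 786 + 657 + 834 + 304 + 828 + 147 = 5291
Σ wᵢ² = 151321 + 408321 + 171396 + 85849 + 617796 + 431649 + 695556 + 92416 + 685584 + 21609 = 3361497
n_eff = 5291² / 3361497 = 27994681 / 3361497 = 8.3280399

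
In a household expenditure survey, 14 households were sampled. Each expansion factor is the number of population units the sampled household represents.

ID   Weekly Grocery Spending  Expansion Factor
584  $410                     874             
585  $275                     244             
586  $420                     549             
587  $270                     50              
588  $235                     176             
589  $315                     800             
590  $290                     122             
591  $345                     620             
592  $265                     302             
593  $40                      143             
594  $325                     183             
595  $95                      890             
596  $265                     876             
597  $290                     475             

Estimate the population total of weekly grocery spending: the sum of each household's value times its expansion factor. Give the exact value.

1811825

Weighted total = 1811825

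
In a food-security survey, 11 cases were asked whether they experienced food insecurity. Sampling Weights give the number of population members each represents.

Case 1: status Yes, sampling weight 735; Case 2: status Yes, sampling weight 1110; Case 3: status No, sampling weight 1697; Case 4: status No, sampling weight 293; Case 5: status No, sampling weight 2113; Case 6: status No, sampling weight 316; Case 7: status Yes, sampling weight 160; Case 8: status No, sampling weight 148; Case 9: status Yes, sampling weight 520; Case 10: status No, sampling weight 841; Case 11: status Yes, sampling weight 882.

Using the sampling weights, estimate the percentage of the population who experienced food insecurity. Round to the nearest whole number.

Sum of weights for 'Yes' = 735 + 1110 + 160 + 520 + 882 = 3407
Total weight = 735 + 1110 + 1697 + 293 + 2113 + 316 + 160 + 148 + 520 + 841 + 882 = 8815
Weighted proportion = 3407 / 8815 = 0.38650028 → 38.650028%

39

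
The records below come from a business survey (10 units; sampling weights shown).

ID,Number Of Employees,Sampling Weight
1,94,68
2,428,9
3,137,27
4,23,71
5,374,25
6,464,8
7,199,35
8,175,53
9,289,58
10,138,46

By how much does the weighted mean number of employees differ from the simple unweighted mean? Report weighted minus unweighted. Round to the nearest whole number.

Unweighted sum = 94 + 428 + 137 + 23 + 374 + 464 + 199 + 175 + 289 + 138 = 2321
Unweighted mean = 2321 / 10 = 232.1
Weighted sum = 94×68 + 428×9 + 137×27 + 23×71 + 374×25 + 464×8 + 199×35 + 175×53 + 289×58 + 138×46
  = 67988
Sum of weights = 68 + 9 + 27 + 71 + 25 + 8 + 35 + 53 + 58 + 46 = 400
Weighted mean = 67988 / 400 = 169.97
Difference (weighted minus unweighted) = -62.13

-62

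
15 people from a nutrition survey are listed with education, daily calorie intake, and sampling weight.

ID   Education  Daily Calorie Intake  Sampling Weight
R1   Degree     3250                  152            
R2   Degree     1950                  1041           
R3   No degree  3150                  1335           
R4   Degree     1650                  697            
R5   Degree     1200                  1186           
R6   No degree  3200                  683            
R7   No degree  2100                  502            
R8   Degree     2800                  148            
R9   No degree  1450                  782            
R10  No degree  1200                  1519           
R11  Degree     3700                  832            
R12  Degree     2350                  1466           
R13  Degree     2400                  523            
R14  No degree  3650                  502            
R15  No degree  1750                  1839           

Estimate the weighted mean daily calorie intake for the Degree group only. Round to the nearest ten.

Degree rows: R1, R2, R4, R5, R8, R11, R12, R13
Weighted sum = 3250×152 + 1950×1041 + 1650×697 + 1200×1186 + 2800×148 + 3700×832 + 2350×1466 + 2400×523
  = 494000 + 2029950 + 1150050 + 1423200 + 414400 + 3078400 + 3445100 + 1255200 = 13290300
Sum of weights = 152 + 1041 + 697 + 1186 + 148 + 832 + 1466 + 523 = 6045
Weighted mean = 13290300 / 6045 = 2198.5608

2200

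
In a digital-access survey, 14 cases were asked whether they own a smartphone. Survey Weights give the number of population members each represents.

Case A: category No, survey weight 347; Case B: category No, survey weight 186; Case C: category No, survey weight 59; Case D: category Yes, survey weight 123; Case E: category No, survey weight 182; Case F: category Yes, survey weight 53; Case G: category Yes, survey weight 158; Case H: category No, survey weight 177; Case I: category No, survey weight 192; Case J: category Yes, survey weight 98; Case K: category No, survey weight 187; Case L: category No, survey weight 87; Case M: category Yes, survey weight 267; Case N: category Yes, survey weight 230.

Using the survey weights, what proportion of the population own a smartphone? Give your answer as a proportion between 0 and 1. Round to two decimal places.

0.40

Sum of weights for 'Yes' = 123 + 53 + 158 + 98 + 267 + 230 = 929
Total weight = 2346
Weighted proportion = 929 / 2346 = 0.39599318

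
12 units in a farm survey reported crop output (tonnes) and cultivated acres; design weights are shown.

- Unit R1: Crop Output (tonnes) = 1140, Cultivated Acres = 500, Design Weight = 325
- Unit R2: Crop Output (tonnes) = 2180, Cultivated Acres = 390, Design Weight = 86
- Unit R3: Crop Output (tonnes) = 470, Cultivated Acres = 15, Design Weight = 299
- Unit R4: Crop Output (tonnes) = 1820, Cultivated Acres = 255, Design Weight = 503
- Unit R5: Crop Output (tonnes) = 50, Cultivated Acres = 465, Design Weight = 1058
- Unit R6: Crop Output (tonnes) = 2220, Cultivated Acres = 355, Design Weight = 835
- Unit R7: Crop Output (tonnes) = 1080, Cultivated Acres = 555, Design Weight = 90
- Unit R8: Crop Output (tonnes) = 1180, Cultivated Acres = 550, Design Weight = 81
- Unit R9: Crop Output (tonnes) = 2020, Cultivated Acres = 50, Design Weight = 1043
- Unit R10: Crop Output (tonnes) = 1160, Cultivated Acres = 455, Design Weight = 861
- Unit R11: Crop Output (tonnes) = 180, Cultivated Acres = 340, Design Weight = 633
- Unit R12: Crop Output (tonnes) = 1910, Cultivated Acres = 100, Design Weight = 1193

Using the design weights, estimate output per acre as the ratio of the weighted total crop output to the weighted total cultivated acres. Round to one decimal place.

4.6

Σ wᵢ·y = 1140×325 + 2180×86 + 470×299 + 1820×503 + 50×1058 + 2220×835 + 1080×90 + 1180×81 + 2020×1043 + 1160×861 + 180×633 + 1910×1193
  = 370500 + 187480 + 140530 + 915460 + 52900 + 1853700 + 97200 + 95580 + 2106860 + 998760 + 113940 + 2278630 = 9211540
Σ wᵢ·x = 500×325 + 390×86 + 15×299 + 255×503 + 465×1058 + 355×835 + 555×90 + 550×81 + 50×1043 + 455×861 + 340×633 + 100×1193
  = 162500 + 33540 + 4485 + 128265 + 491970 + 296425 + 49950 + 44550 + 52150 + 391755 + 215220 + 119300 = 1990110
Ratio = 9211540 / 1990110 = 4.6286587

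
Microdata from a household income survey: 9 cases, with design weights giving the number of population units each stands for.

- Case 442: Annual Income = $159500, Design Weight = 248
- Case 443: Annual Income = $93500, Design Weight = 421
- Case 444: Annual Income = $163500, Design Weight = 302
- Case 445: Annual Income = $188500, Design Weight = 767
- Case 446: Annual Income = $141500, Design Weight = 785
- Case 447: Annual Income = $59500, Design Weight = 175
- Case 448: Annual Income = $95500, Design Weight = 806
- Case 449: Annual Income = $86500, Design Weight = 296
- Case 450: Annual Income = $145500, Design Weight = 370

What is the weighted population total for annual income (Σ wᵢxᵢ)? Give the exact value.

Weighted total = 159500×248 + 93500×421 + 163500×302 + 188500×767 + 141500×785 + 59500×175 + 95500×806 + 86500×296 + 145500×370
  = 39556000 + 39363500 + 49377000 + 144579500 + 111077500 + 10412500 + 76973000 + 25604000 + 53835000 = 550778000

550778000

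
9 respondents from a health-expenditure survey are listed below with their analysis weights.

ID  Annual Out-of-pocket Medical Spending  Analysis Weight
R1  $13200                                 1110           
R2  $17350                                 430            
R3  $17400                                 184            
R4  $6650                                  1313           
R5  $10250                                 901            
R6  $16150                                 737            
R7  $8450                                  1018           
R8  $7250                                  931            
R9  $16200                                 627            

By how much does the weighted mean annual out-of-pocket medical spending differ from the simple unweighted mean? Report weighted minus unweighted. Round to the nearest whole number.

-1416

Unweighted sum = 13200 + 17350 + 17400 + 6650 + 10250 + 16150 + 8450 + 7250 + 16200 = 112900
Unweighted mean = 112900 / 9 = 12544.444
Weighted sum = 13200×1110 + 17350×430 + 17400×184 + 6650×1313 + 10250×901 + 16150×737 + 8450×1018 + 7250×931 + 16200×627
  = 14652000 + 7460500 + 3201600 + 8731450 + 9235250 + 11902550 + 8602100 + 6749750 + 10157400 = 80692600
Sum of weights = 1110 + 430 + 184 + 1313 + 901 + 737 + 1018 + 931 + 627 = 7251
Weighted mean = 80692600 / 7251 = 11128.479
Difference (weighted minus unweighted) = -1415.9656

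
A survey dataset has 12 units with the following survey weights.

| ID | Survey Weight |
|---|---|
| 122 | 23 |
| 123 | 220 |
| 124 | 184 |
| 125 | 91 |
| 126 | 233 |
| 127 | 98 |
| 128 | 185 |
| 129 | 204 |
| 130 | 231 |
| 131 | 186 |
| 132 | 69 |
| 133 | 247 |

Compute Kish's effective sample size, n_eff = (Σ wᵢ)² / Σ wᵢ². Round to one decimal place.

10.1

Σ wᵢ = 23 + 220 + 184 + 91 + 233 + 98 + 185 + 204 + 231 + 186 + 69 + 247 = 1971
Σ wᵢ² = 384527
n_eff = 1971² / 384527 = 3884841 / 384527 = 10.102908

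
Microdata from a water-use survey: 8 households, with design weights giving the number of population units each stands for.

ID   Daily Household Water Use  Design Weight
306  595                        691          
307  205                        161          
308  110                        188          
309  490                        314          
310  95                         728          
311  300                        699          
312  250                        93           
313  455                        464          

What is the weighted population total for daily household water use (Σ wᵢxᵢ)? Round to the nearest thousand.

Weighted total = 1131920

1132000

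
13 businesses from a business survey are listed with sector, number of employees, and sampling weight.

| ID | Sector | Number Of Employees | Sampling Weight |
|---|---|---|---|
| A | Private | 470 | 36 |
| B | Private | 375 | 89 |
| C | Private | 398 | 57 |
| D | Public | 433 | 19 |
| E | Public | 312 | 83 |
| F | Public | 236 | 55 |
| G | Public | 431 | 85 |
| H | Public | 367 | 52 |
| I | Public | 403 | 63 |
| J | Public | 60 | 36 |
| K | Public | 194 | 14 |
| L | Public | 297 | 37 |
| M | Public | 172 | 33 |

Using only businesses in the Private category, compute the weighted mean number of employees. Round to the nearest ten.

400

Private rows: A, B, C
Weighted sum = 470×36 + 375×89 + 398×57
  = 16920 + 33375 + 22686 = 72981
Sum of weights = 36 + 89 + 57 = 182
Weighted mean = 72981 / 182 = 400.99451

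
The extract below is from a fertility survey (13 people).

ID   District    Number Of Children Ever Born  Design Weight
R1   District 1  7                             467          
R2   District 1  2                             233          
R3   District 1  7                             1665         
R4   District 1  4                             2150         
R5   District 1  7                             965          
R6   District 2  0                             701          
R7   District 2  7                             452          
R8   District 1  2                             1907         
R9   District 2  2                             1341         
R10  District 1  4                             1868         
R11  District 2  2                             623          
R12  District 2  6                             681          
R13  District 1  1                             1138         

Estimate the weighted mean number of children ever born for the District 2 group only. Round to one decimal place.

District 2 rows: R6, R7, R9, R11, R12
Weighted sum = 0×701 + 7×452 + 2×1341 + 2×623 + 6×681
  = 0 + 3164 + 2682 + 1246 + 4086 = 11178
Sum of weights = 3798
Weighted mean = 11178 / 3798 = 2.943128

2.9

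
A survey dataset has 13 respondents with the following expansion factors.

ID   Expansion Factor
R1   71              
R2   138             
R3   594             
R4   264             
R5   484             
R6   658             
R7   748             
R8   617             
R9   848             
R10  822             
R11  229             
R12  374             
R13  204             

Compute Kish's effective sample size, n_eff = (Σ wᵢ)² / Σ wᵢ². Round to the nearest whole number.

10

Σ wᵢ = 6051
Σ wᵢ² = 3682751
n_eff = 6051² / 3682751 = 36614601 / 3682751 = 9.9421875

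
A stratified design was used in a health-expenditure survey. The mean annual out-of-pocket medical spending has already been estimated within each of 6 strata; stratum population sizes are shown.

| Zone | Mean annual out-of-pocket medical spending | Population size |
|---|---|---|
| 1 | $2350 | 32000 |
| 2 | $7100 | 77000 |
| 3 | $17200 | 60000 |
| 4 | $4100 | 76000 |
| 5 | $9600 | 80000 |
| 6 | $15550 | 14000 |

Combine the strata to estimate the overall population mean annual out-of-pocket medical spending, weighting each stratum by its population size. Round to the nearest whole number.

8706

Σ Nₕ·x̄ₕ = 2350×32000 + 7100×77000 + 17200×60000 + 4100×76000 + 9600×80000 + 15550×14000
  = 2951200000
Σ Nₕ = 32000 + 77000 + 60000 + 76000 + 80000 + 14000 = 339000
Overall mean = 2951200000 / 339000 = 8705.6047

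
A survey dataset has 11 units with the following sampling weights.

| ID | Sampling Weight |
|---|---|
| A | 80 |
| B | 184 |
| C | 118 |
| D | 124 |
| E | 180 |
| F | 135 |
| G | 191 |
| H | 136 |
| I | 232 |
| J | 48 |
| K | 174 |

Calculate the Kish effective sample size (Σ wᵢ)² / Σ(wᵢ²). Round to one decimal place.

9.8

Σ wᵢ = 80 + 184 + 118 + 124 + 180 + 135 + 191 + 136 + 232 + 48 + 174 = 1602
Σ wᵢ² = 261562
n_eff = 1602² / 261562 = 2566404 / 261562 = 9.8118381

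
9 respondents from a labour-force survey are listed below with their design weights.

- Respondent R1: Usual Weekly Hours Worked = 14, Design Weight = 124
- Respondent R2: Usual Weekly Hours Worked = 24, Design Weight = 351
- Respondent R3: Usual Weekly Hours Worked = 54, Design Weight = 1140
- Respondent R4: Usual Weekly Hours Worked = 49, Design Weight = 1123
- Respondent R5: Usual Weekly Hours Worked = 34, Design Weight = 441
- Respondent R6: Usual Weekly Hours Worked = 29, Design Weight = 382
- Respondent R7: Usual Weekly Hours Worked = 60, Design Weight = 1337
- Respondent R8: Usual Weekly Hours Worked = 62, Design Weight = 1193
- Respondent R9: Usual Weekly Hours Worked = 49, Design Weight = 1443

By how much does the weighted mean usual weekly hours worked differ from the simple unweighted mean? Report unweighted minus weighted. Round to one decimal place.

-8.5

Unweighted sum = 14 + 24 + 54 + 49 + 34 + 29 + 60 + 62 + 49 = 375
Unweighted mean = 375 / 9 = 41.666667
Weighted sum = 377712
Sum of weights = 124 + 351 + 1140 + 1123 + 441 + 382 + 1337 + 1193 + 1443 = 7534
Weighted mean = 377712 / 7534 = 50.134324
Difference (unweighted minus weighted) = -8.4676577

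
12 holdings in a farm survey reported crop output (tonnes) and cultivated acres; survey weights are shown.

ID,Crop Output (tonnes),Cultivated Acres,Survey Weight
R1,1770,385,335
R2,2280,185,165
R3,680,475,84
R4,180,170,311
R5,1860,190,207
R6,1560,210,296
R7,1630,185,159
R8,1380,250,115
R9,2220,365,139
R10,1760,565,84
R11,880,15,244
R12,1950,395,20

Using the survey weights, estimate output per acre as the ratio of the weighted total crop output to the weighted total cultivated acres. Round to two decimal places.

Σ wᵢ·y = 1770×335 + 2280×165 + 680×84 + 180×311 + 1860×207 + 1560×296 + 1630×159 + 1380×115 + 2220×139 + 1760×84 + 880×244 + 1950×20
  = 592950 + 376200 + 57120 + 55980 + 385020 + 461760 + 259170 + 158700 + 308580 + 147840 + 214720 + 39000 = 3057040
Σ wᵢ·x = 385×335 + 185×165 + 475×84 + 170×311 + 190×207 + 210×296 + 185×159 + 250×115 + 365×139 + 565×84 + 15×244 + 395×20
  = 128975 + 30525 + 39900 + 52870 + 39330 + 62160 + 29415 + 28750 + 50735 + 47460 + 3660 + 7900 = 521680
Ratio = 3057040 / 521680 = 5.8599908

5.86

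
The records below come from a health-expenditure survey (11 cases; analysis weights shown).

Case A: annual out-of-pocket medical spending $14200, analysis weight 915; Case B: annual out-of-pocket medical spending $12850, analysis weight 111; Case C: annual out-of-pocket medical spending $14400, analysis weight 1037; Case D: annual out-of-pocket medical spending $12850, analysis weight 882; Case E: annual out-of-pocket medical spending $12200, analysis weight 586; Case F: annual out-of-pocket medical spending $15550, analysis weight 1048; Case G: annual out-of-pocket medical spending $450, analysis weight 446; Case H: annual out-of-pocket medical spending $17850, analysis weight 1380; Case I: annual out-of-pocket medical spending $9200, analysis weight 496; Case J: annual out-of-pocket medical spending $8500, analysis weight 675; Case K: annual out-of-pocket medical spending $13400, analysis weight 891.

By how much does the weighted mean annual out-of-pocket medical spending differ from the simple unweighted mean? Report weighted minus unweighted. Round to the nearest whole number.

Unweighted sum = 14200 + 12850 + 14400 + 12850 + 12200 + 15550 + 450 + 17850 + 9200 + 8500 + 13400 = 131450
Unweighted mean = 131450 / 11 = 11950
Weighted sum = 14200×915 + 12850×111 + 14400×1037 + 12850×882 + 12200×586 + 15550×1048 + 450×446 + 17850×1380 + 9200×496 + 8500×675 + 13400×891
  = 111205250
Sum of weights = 915 + 111 + 1037 + 882 + 586 + 1048 + 446 + 1380 + 496 + 675 + 891 = 8467
Weighted mean = 111205250 / 8467 = 13133.961
Difference (weighted minus unweighted) = 1183.9613

1184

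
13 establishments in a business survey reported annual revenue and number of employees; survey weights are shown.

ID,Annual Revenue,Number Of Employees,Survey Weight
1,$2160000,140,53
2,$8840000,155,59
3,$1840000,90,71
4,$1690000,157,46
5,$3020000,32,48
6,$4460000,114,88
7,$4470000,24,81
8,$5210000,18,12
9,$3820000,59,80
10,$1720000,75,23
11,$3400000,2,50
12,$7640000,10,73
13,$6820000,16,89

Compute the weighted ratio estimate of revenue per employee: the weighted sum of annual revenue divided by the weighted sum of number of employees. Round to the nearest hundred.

66300

Σ wᵢ·y = 3486310000
Σ wᵢ·x = 52604
Ratio = 3486310000 / 52604 = 66274.618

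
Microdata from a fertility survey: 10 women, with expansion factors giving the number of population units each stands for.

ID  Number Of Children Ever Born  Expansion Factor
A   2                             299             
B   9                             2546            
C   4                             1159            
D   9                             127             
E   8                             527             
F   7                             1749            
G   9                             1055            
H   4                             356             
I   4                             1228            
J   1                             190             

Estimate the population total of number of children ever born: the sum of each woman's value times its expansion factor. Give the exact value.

61771

Weighted total = 2×299 + 9×2546 + 4×1159 + 9×127 + 8×527 + 7×1749 + 9×1055 + 4×356 + 4×1228 + 1×190
  = 598 + 22914 + 4636 + 1143 + 4216 + 12243 + 9495 + 1424 + 4912 + 190 = 61771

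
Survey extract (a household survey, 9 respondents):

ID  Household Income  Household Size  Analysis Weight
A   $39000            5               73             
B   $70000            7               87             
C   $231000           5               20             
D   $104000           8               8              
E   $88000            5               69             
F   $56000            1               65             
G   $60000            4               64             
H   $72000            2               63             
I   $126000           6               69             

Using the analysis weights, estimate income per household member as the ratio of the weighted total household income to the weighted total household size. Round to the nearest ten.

17560

Σ wᵢ·y = 39000×73 + 70000×87 + 231000×20 + 104000×8 + 88000×69 + 56000×65 + 60000×64 + 72000×63 + 126000×69
  = 41171000
Σ wᵢ·x = 5×73 + 7×87 + 5×20 + 8×8 + 5×69 + 1×65 + 4×64 + 2×63 + 6×69
  = 2344
Ratio = 41171000 / 2344 = 17564.42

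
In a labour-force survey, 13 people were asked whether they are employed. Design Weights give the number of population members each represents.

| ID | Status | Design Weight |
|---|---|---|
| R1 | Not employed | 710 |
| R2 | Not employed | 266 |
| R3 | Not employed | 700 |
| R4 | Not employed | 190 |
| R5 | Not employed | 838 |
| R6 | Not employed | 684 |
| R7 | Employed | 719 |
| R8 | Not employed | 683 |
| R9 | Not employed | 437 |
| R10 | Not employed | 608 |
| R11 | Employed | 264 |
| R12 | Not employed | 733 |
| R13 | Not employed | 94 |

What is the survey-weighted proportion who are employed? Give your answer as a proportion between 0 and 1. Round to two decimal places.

Sum of weights for 'Employed' = 719 + 264 = 983
Total weight = 6926
Weighted proportion = 983 / 6926 = 0.14192896

0.14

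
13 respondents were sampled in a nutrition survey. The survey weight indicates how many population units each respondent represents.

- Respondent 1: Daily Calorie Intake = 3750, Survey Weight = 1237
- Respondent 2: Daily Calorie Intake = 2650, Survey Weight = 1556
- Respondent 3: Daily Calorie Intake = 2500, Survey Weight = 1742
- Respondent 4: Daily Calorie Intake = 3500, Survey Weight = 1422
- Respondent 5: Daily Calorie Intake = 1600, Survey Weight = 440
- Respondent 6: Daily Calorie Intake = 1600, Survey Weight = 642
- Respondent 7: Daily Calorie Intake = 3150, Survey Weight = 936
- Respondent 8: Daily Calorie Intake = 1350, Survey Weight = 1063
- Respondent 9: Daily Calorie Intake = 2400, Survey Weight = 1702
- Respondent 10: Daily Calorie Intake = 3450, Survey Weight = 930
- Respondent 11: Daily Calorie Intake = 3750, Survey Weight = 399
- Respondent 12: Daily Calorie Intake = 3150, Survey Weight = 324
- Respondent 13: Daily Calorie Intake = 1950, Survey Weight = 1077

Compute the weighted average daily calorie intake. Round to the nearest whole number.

2681

Weighted sum = 36119100
Sum of weights = 13470
Weighted mean = 36119100 / 13470 = 2681.4477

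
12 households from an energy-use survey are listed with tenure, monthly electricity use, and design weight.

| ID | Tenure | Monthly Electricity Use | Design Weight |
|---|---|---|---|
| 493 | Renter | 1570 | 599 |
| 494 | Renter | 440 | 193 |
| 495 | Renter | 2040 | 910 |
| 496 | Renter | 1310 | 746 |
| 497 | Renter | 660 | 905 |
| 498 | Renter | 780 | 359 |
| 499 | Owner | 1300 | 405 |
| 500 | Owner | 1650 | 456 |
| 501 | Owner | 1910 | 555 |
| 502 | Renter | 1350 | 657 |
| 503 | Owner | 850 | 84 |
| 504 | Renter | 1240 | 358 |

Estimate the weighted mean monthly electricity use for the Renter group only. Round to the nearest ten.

1280

Renter rows: 493, 494, 495, 496, 497, 498, 502, 504
Weighted sum = 1570×599 + 440×193 + 2040×910 + 1310×746 + 660×905 + 780×359 + 1350×657 + 1240×358
  = 940430 + 84920 + 1856400 + 977260 + 597300 + 280020 + 886950 + 443920 = 6067200
Sum of weights = 599 + 193 + 910 + 746 + 905 + 359 + 657 + 358 = 4727
Weighted mean = 6067200 / 4727 = 1283.5202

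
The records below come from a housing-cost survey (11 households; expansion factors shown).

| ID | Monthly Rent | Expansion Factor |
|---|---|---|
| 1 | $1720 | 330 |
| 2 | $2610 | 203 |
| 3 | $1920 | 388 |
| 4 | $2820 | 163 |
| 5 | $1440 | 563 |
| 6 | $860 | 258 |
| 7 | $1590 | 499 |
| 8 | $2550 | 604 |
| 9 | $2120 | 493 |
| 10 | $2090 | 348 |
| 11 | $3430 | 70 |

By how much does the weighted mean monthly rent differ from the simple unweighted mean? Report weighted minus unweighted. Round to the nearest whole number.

Unweighted sum = 1720 + 2610 + 1920 + 2820 + 1440 + 860 + 1590 + 2550 + 2120 + 2090 + 3430 = 23150
Unweighted mean = 23150 / 11 = 2104.5455
Weighted sum = 1720×330 + 2610×203 + 1920×388 + 2820×163 + 1440×563 + 860×258 + 1590×499 + 2550×604 + 2120×493 + 2090×348 + 3430×70
  = 567600 + 529830 + 744960 + 459660 + 810720 + 221880 + 793410 + 1540200 + 1045160 + 727320 + 240100 = 7680840
Sum of weights = 330 + 203 + 388 + 163 + 563 + 258 + 499 + 604 + 493 + 348 + 70 = 3919
Weighted mean = 7680840 / 3919 = 1959.8979
Difference (weighted minus unweighted) = -144.64752

-145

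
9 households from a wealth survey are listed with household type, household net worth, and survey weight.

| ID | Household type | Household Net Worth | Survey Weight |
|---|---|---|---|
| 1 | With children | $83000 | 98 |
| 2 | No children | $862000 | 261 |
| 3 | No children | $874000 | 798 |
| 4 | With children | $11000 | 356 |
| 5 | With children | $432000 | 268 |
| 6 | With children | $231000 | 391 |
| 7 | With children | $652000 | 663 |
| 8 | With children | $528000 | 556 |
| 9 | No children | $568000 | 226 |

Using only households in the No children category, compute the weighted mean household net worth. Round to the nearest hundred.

No children rows: 2, 3, 9
Weighted sum = 862000×261 + 874000×798 + 568000×226
  = 224982000 + 697452000 + 128368000 = 1050802000
Sum of weights = 261 + 798 + 226 = 1285
Weighted mean = 1050802000 / 1285 = 817744.75

817700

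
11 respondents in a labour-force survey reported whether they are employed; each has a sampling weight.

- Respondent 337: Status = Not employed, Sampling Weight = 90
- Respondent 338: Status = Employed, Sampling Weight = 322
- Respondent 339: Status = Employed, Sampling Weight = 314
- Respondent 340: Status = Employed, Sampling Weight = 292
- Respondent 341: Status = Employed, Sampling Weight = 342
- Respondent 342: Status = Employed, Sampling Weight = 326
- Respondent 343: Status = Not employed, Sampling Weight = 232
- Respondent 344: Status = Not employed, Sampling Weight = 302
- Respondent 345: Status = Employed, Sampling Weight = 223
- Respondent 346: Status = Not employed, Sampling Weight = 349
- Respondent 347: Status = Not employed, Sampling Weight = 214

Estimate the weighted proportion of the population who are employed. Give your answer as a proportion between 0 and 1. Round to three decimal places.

0.605

Sum of weights for 'Employed' = 322 + 314 + 292 + 342 + 326 + 223 = 1819
Total weight = 90 + 322 + 314 + 292 + 342 + 326 + 232 + 302 + 223 + 349 + 214 = 3006
Weighted proportion = 1819 / 3006 = 0.60512309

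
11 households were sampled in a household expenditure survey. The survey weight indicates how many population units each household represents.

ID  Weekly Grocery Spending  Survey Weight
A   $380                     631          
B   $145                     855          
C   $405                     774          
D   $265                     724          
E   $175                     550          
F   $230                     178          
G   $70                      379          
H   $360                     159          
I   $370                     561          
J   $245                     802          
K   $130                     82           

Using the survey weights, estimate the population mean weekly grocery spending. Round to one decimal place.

264.2

Weighted sum = 380×631 + 145×855 + 405×774 + 265×724 + 175×550 + 230×178 + 70×379 + 360×159 + 370×561 + 245×802 + 130×82
  = 239780 + 123975 + 313470 + 191860 + 96250 + 40940 + 26530 + 57240 + 207570 + 196490 + 10660 = 1504765
Sum of weights = 631 + 855 + 774 + 724 + 550 + 178 + 379 + 159 + 561 + 802 + 82 = 5695
Weighted mean = 1504765 / 5695 = 264.22564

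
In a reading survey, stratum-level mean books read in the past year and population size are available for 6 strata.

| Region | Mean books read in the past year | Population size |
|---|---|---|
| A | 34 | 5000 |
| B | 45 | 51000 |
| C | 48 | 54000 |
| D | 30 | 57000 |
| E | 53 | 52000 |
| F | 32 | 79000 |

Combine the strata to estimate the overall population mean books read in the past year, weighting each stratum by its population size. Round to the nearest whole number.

40

Σ Nₕ·x̄ₕ = 12051000
Σ Nₕ = 298000
Overall mean = 12051000 / 298000 = 40.439597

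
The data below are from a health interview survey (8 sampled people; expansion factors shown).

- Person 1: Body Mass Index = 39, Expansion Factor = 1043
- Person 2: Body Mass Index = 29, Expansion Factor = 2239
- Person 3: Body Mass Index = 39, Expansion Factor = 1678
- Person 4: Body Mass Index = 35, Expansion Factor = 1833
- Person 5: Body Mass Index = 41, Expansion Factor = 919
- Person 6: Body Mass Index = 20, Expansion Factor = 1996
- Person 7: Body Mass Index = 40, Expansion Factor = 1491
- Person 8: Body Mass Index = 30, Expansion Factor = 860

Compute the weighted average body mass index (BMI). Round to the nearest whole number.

33

Weighted sum = 39×1043 + 29×2239 + 39×1678 + 35×1833 + 41×919 + 20×1996 + 40×1491 + 30×860
  = 40677 + 64931 + 65442 + 64155 + 37679 + 39920 + 59640 + 25800 = 398244
Sum of weights = 1043 + 2239 + 1678 + 1833 + 919 + 1996 + 1491 + 860 = 12059
Weighted mean = 398244 / 12059 = 33.024629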